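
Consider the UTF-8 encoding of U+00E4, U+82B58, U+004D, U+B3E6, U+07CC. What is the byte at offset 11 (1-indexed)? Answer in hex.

0xDF

1-indexed offset 11 is 0-indexed offset 10.
U+00E4 → 2-byte form C3 A4 at offsets 0–1.
U+82B58 → 4-byte form F2 82 AD 98 at offsets 2–5.
U+004D → 1-byte form 4D at offsets 6–6.
U+B3E6 → 3-byte form EB 8F A6 at offsets 7–9.
U+07CC → 2-byte form DF 8C at offsets 10–11.
Offset 10 falls in char 5's range; it's byte 1 of DF 8C = 0xDF.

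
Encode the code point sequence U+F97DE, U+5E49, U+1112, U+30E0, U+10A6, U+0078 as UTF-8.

F3 B9 9F 9E E5 B9 89 E1 84 92 E3 83 A0 E1 82 A6 78

U+F97DE: 4-byte form → F3 B9 9F 9E.
U+5E49: 3-byte form → E5 B9 89.
U+1112: 3-byte form → E1 84 92.
U+30E0: 3-byte form → E3 83 A0.
U+10A6: 3-byte form → E1 82 A6.
U+0078: 1-byte form → 78.
Concatenated (17 bytes): F3 B9 9F 9E E5 B9 89 E1 84 92 E3 83 A0 E1 82 A6 78.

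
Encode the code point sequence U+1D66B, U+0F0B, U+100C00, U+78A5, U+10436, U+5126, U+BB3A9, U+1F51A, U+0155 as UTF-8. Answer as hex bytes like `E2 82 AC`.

U+1D66B: 4-byte form → F0 9D 99 AB.
U+0F0B: 3-byte form → E0 BC 8B.
U+100C00: 4-byte form → F4 80 B0 80.
U+78A5: 3-byte form → E7 A2 A5.
U+10436: 4-byte form → F0 90 90 B6.
U+5126: 3-byte form → E5 84 A6.
U+BB3A9: 4-byte form → F2 BB 8E A9.
U+1F51A: 4-byte form → F0 9F 94 9A.
U+0155: 2-byte form → C5 95.
Concatenated (31 bytes): F0 9D 99 AB E0 BC 8B F4 80 B0 80 E7 A2 A5 F0 90 90 B6 E5 84 A6 F2 BB 8E A9 F0 9F 94 9A C5 95.

F0 9D 99 AB E0 BC 8B F4 80 B0 80 E7 A2 A5 F0 90 90 B6 E5 84 A6 F2 BB 8E A9 F0 9F 94 9A C5 95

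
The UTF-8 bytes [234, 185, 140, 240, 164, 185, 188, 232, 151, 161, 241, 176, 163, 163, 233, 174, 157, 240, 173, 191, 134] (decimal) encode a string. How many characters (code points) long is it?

Byte at offset 0: 0xEA = 11101010 → 3-byte char (#1). Advance 3.
Byte at offset 3: 0xF0 = 11110000 → 4-byte char (#2). Advance 4.
Byte at offset 7: 0xE8 = 11101000 → 3-byte char (#3). Advance 3.
Byte at offset 10: 0xF1 = 11110001 → 4-byte char (#4). Advance 4.
Byte at offset 14: 0xE9 = 11101001 → 3-byte char (#5). Advance 3.
Byte at offset 17: 0xF0 = 11110000 → 4-byte char (#6). Advance 4.
Reached end at offset 21 after 6 code points.

6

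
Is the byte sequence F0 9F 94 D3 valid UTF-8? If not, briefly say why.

invalid (non-continuation byte where continuation expected)

Leading byte 0xF0 = 11110000 → 4-byte form.
Byte 4 is 0xD3 = 11010011, which is not 10xxxxxx — expected a continuation byte.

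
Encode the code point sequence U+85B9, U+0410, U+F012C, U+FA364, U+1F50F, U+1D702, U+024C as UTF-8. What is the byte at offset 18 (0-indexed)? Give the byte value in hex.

U+85B9 → 3-byte form E8 96 B9 at offsets 0–2.
U+0410 → 2-byte form D0 90 at offsets 3–4.
U+F012C → 4-byte form F3 B0 84 AC at offsets 5–8.
U+FA364 → 4-byte form F3 BA 8D A4 at offsets 9–12.
U+1F50F → 4-byte form F0 9F 94 8F at offsets 13–16.
U+1D702 → 4-byte form F0 9D 9C 82 at offsets 17–20.
Offset 18 falls in char 6's range; it's byte 2 of F0 9D 9C 82 = 0x9D.

0x9D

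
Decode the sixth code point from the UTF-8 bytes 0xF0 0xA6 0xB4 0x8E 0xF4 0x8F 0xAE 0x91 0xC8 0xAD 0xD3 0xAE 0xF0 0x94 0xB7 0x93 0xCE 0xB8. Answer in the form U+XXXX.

U+03B8

Offset 0: leading byte 0xF0 = 11110000 → 4-byte char #1 = F0 A6 B4 8E.
Offset 4: leading byte 0xF4 = 11110100 → 4-byte char #2 = F4 8F AE 91.
Offset 8: leading byte 0xC8 = 11001000 → 2-byte char #3 = C8 AD.
Offset 10: leading byte 0xD3 = 11010011 → 2-byte char #4 = D3 AE.
Offset 12: leading byte 0xF0 = 11110000 → 4-byte char #5 = F0 94 B7 93.
Offset 16: leading byte 0xCE = 11001110 → 2-byte char #6 = CE B8.
Leading byte 0xCE = 11001110 matches 110xxxxx → 2-byte sequence.
Byte 1: 0xCE = 11001110, payload 01110 (5 bits).
Byte 2: 0xB8 = 10111000 (10xxxxxx ✓), payload 111000.
Concatenate: 01110111000 = 0x3B8 (11 bits → U+03B8).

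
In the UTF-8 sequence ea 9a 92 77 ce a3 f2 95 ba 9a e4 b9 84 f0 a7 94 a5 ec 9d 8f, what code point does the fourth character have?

U+95E9A

Offset 0: leading byte 0xEA = 11101010 → 3-byte char #1 = EA 9A 92.
Offset 3: leading byte 0x77 = 01110111 → 1-byte char #2 = 77.
Offset 4: leading byte 0xCE = 11001110 → 2-byte char #3 = CE A3.
Offset 6: leading byte 0xF2 = 11110010 → 4-byte char #4 = F2 95 BA 9A.
Leading byte 0xF2 = 11110010 matches 11110xxx → 4-byte sequence.
Byte 1: 0xF2 = 11110010, payload 010 (3 bits).
Byte 2: 0x95 = 10010101 (10xxxxxx ✓), payload 010101.
Byte 3: 0xBA = 10111010 (10xxxxxx ✓), payload 111010.
Byte 4: 0x9A = 10011010 (10xxxxxx ✓), payload 011010.
Concatenate: 010010101111010011010 = 0x95E9A (21 bits → U+95E9A).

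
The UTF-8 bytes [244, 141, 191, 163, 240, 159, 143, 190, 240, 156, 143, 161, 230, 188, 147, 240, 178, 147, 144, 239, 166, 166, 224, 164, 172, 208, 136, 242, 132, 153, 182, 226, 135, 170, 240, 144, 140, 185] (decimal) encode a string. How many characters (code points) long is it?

11

Byte at offset 0: 0xF4 = 11110100 → 4-byte char (#1). Advance 4.
Byte at offset 4: 0xF0 = 11110000 → 4-byte char (#2). Advance 4.
Byte at offset 8: 0xF0 = 11110000 → 4-byte char (#3). Advance 4.
Byte at offset 12: 0xE6 = 11100110 → 3-byte char (#4). Advance 3.
Byte at offset 15: 0xF0 = 11110000 → 4-byte char (#5). Advance 4.
Byte at offset 19: 0xEF = 11101111 → 3-byte char (#6). Advance 3.
Byte at offset 22: 0xE0 = 11100000 → 3-byte char (#7). Advance 3.
Byte at offset 25: 0xD0 = 11010000 → 2-byte char (#8). Advance 2.
Byte at offset 27: 0xF2 = 11110010 → 4-byte char (#9). Advance 4.
Byte at offset 31: 0xE2 = 11100010 → 3-byte char (#10). Advance 3.
Byte at offset 34: 0xF0 = 11110000 → 4-byte char (#11). Advance 4.
Reached end at offset 38 after 11 code points.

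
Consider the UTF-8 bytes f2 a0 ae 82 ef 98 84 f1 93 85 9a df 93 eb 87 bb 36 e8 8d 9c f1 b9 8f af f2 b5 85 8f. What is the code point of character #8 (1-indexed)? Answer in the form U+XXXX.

Offset 0: leading byte 0xF2 = 11110010 → 4-byte char #1 = F2 A0 AE 82.
Offset 4: leading byte 0xEF = 11101111 → 3-byte char #2 = EF 98 84.
Offset 7: leading byte 0xF1 = 11110001 → 4-byte char #3 = F1 93 85 9A.
Offset 11: leading byte 0xDF = 11011111 → 2-byte char #4 = DF 93.
Offset 13: leading byte 0xEB = 11101011 → 3-byte char #5 = EB 87 BB.
Offset 16: leading byte 0x36 = 00110110 → 1-byte char #6 = 36.
Offset 17: leading byte 0xE8 = 11101000 → 3-byte char #7 = E8 8D 9C.
Offset 20: leading byte 0xF1 = 11110001 → 4-byte char #8 = F1 B9 8F AF.
Leading byte 0xF1 = 11110001 matches 11110xxx → 4-byte sequence.
Byte 1: 0xF1 = 11110001, payload 001 (3 bits).
Byte 2: 0xB9 = 10111001 (10xxxxxx ✓), payload 111001.
Byte 3: 0x8F = 10001111 (10xxxxxx ✓), payload 001111.
Byte 4: 0xAF = 10101111 (10xxxxxx ✓), payload 101111.
Concatenate: 001111001001111101111 = 0x793EF (21 bits → U+793EF).

U+793EF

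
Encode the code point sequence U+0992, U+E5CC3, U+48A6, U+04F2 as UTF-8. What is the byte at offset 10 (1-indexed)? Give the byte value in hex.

1-indexed offset 10 is 0-indexed offset 9.
U+0992 → 3-byte form E0 A6 92 at offsets 0–2.
U+E5CC3 → 4-byte form F3 A5 B3 83 at offsets 3–6.
U+48A6 → 3-byte form E4 A2 A6 at offsets 7–9.
Offset 9 falls in char 3's range; it's byte 3 of E4 A2 A6 = 0xA6.

0xA6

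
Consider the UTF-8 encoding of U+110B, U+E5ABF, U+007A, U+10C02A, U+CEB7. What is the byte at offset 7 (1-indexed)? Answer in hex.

1-indexed offset 7 is 0-indexed offset 6.
U+110B → 3-byte form E1 84 8B at offsets 0–2.
U+E5ABF → 4-byte form F3 A5 AA BF at offsets 3–6.
Offset 6 falls in char 2's range; it's byte 4 of F3 A5 AA BF = 0xBF.

0xBF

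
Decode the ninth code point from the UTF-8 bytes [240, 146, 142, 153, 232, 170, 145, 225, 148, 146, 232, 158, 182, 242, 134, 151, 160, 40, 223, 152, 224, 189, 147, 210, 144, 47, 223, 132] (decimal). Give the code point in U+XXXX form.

U+0490

Offset 0: leading byte 0xF0 = 11110000 → 4-byte char #1 = F0 92 8E 99.
Offset 4: leading byte 0xE8 = 11101000 → 3-byte char #2 = E8 AA 91.
Offset 7: leading byte 0xE1 = 11100001 → 3-byte char #3 = E1 94 92.
Offset 10: leading byte 0xE8 = 11101000 → 3-byte char #4 = E8 9E B6.
Offset 13: leading byte 0xF2 = 11110010 → 4-byte char #5 = F2 86 97 A0.
Offset 17: leading byte 0x28 = 00101000 → 1-byte char #6 = 28.
Offset 18: leading byte 0xDF = 11011111 → 2-byte char #7 = DF 98.
Offset 20: leading byte 0xE0 = 11100000 → 3-byte char #8 = E0 BD 93.
Offset 23: leading byte 0xD2 = 11010010 → 2-byte char #9 = D2 90.
Leading byte 0xD2 = 11010010 matches 110xxxxx → 2-byte sequence.
Byte 1: 0xD2 = 11010010, payload 10010 (5 bits).
Byte 2: 0x90 = 10010000 (10xxxxxx ✓), payload 010000.
Concatenate: 10010010000 = 0x490 (11 bits → U+0490).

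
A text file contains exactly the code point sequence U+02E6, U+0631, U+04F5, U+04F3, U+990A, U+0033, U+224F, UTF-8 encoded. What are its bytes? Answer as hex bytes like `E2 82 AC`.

CB A6 D8 B1 D3 B5 D3 B3 E9 A4 8A 33 E2 89 8F

U+02E6: 2-byte form → CB A6.
U+0631: 2-byte form → D8 B1.
U+04F5: 2-byte form → D3 B5.
U+04F3: 2-byte form → D3 B3.
U+990A: 3-byte form → E9 A4 8A.
U+0033: 1-byte form → 33.
U+224F: 3-byte form → E2 89 8F.
Concatenated (15 bytes): CB A6 D8 B1 D3 B5 D3 B3 E9 A4 8A 33 E2 89 8F.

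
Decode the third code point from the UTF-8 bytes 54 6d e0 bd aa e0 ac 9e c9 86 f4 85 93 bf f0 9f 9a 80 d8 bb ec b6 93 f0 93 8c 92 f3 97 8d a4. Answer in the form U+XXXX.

U+0F6A

Offset 0: leading byte 0x54 = 01010100 → 1-byte char #1 = 54.
Offset 1: leading byte 0x6D = 01101101 → 1-byte char #2 = 6D.
Offset 2: leading byte 0xE0 = 11100000 → 3-byte char #3 = E0 BD AA.
Leading byte 0xE0 = 11100000 matches 1110xxxx → 3-byte sequence.
Byte 1: 0xE0 = 11100000, payload 0000 (4 bits).
Byte 2: 0xBD = 10111101 (10xxxxxx ✓), payload 111101.
Byte 3: 0xAA = 10101010 (10xxxxxx ✓), payload 101010.
Concatenate: 0000111101101010 = 0xF6A (16 bits → U+0F6A).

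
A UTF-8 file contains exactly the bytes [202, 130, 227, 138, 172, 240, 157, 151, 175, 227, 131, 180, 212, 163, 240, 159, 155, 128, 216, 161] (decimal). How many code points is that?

Byte at offset 0: 0xCA = 11001010 → 2-byte char (#1). Advance 2.
Byte at offset 2: 0xE3 = 11100011 → 3-byte char (#2). Advance 3.
Byte at offset 5: 0xF0 = 11110000 → 4-byte char (#3). Advance 4.
Byte at offset 9: 0xE3 = 11100011 → 3-byte char (#4). Advance 3.
Byte at offset 12: 0xD4 = 11010100 → 2-byte char (#5). Advance 2.
Byte at offset 14: 0xF0 = 11110000 → 4-byte char (#6). Advance 4.
Byte at offset 18: 0xD8 = 11011000 → 2-byte char (#7). Advance 2.
Reached end at offset 20 after 7 code points.

7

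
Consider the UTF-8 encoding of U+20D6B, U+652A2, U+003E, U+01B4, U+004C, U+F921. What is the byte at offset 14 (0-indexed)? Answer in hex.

U+20D6B → 4-byte form F0 A0 B5 AB at offsets 0–3.
U+652A2 → 4-byte form F1 A5 8A A2 at offsets 4–7.
U+003E → 1-byte form 3E at offsets 8–8.
U+01B4 → 2-byte form C6 B4 at offsets 9–10.
U+004C → 1-byte form 4C at offsets 11–11.
U+F921 → 3-byte form EF A4 A1 at offsets 12–14.
Offset 14 falls in char 6's range; it's byte 3 of EF A4 A1 = 0xA1.

0xA1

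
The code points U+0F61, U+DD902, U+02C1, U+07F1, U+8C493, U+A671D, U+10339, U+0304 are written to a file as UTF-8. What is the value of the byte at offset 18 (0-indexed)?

0x9D

U+0F61 → 3-byte form E0 BD A1 at offsets 0–2.
U+DD902 → 4-byte form F3 9D A4 82 at offsets 3–6.
U+02C1 → 2-byte form CB 81 at offsets 7–8.
U+07F1 → 2-byte form DF B1 at offsets 9–10.
U+8C493 → 4-byte form F2 8C 92 93 at offsets 11–14.
U+A671D → 4-byte form F2 A6 9C 9D at offsets 15–18.
Offset 18 falls in char 6's range; it's byte 4 of F2 A6 9C 9D = 0x9D.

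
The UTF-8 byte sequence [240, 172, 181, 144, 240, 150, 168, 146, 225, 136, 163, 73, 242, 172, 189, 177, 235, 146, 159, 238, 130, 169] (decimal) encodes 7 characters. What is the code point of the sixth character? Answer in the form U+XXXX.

U+B49F

Offset 0: leading byte 0xF0 = 11110000 → 4-byte char #1 = F0 AC B5 90.
Offset 4: leading byte 0xF0 = 11110000 → 4-byte char #2 = F0 96 A8 92.
Offset 8: leading byte 0xE1 = 11100001 → 3-byte char #3 = E1 88 A3.
Offset 11: leading byte 0x49 = 01001001 → 1-byte char #4 = 49.
Offset 12: leading byte 0xF2 = 11110010 → 4-byte char #5 = F2 AC BD B1.
Offset 16: leading byte 0xEB = 11101011 → 3-byte char #6 = EB 92 9F.
Leading byte 0xEB = 11101011 matches 1110xxxx → 3-byte sequence.
Byte 1: 0xEB = 11101011, payload 1011 (4 bits).
Byte 2: 0x92 = 10010010 (10xxxxxx ✓), payload 010010.
Byte 3: 0x9F = 10011111 (10xxxxxx ✓), payload 011111.
Concatenate: 1011010010011111 = 0xB49F (16 bits → U+B49F).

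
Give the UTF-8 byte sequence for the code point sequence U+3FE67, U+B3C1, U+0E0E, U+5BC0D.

U+3FE67: 4-byte form → F0 BF B9 A7.
U+B3C1: 3-byte form → EB 8F 81.
U+0E0E: 3-byte form → E0 B8 8E.
U+5BC0D: 4-byte form → F1 9B B0 8D.
Concatenated (14 bytes): F0 BF B9 A7 EB 8F 81 E0 B8 8E F1 9B B0 8D.

F0 BF B9 A7 EB 8F 81 E0 B8 8E F1 9B B0 8D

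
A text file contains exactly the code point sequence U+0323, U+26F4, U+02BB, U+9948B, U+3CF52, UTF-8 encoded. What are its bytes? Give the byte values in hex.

U+0323: 2-byte form → CC A3.
U+26F4: 3-byte form → E2 9B B4.
U+02BB: 2-byte form → CA BB.
U+9948B: 4-byte form → F2 99 92 8B.
U+3CF52: 4-byte form → F0 BC BD 92.
Concatenated (15 bytes): CC A3 E2 9B B4 CA BB F2 99 92 8B F0 BC BD 92.

CC A3 E2 9B B4 CA BB F2 99 92 8B F0 BC BD 92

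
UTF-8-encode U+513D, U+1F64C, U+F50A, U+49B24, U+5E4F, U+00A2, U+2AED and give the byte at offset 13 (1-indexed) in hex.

0xAC

1-indexed offset 13 is 0-indexed offset 12.
U+513D → 3-byte form E5 84 BD at offsets 0–2.
U+1F64C → 4-byte form F0 9F 99 8C at offsets 3–6.
U+F50A → 3-byte form EF 94 8A at offsets 7–9.
U+49B24 → 4-byte form F1 89 AC A4 at offsets 10–13.
Offset 12 falls in char 4's range; it's byte 3 of F1 89 AC A4 = 0xAC.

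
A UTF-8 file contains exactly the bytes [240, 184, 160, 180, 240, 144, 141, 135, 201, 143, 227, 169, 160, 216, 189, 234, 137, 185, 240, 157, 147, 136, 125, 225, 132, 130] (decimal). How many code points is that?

Byte at offset 0: 0xF0 = 11110000 → 4-byte char (#1). Advance 4.
Byte at offset 4: 0xF0 = 11110000 → 4-byte char (#2). Advance 4.
Byte at offset 8: 0xC9 = 11001001 → 2-byte char (#3). Advance 2.
Byte at offset 10: 0xE3 = 11100011 → 3-byte char (#4). Advance 3.
Byte at offset 13: 0xD8 = 11011000 → 2-byte char (#5). Advance 2.
Byte at offset 15: 0xEA = 11101010 → 3-byte char (#6). Advance 3.
Byte at offset 18: 0xF0 = 11110000 → 4-byte char (#7). Advance 4.
Byte at offset 22: 0x7D = 01111101 → 1-byte char (#8). Advance 1.
Byte at offset 23: 0xE1 = 11100001 → 3-byte char (#9). Advance 3.
Reached end at offset 26 after 9 code points.

9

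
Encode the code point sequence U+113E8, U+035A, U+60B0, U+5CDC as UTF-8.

F0 91 8F A8 CD 9A E6 82 B0 E5 B3 9C

U+113E8: 4-byte form → F0 91 8F A8.
U+035A: 2-byte form → CD 9A.
U+60B0: 3-byte form → E6 82 B0.
U+5CDC: 3-byte form → E5 B3 9C.
Concatenated (12 bytes): F0 91 8F A8 CD 9A E6 82 B0 E5 B3 9C.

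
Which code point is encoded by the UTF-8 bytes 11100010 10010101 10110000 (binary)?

Leading byte 0xE2 = 11100010 matches 1110xxxx → 3-byte sequence.
Byte 1: 0xE2 = 11100010, payload 0010 (4 bits).
Byte 2: 0x95 = 10010101 (10xxxxxx ✓), payload 010101.
Byte 3: 0xB0 = 10110000 (10xxxxxx ✓), payload 110000.
Concatenate: 0010010101110000 = 0x2570 (16 bits → U+2570).

U+2570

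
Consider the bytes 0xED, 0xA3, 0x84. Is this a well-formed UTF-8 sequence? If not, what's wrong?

invalid (encodes a surrogate (U+D800–U+DFFF))

Structurally a 3-byte sequence; payload = 0xD8C4.
But 0xD8C4 is in U+D800–U+DFFF, the surrogate range. Surrogates are not Unicode scalar values and are forbidden in UTF-8.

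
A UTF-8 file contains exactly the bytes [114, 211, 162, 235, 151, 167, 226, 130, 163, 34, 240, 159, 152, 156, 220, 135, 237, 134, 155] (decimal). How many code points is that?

8

Byte at offset 0: 0x72 = 01110010 → 1-byte char (#1). Advance 1.
Byte at offset 1: 0xD3 = 11010011 → 2-byte char (#2). Advance 2.
Byte at offset 3: 0xEB = 11101011 → 3-byte char (#3). Advance 3.
Byte at offset 6: 0xE2 = 11100010 → 3-byte char (#4). Advance 3.
Byte at offset 9: 0x22 = 00100010 → 1-byte char (#5). Advance 1.
Byte at offset 10: 0xF0 = 11110000 → 4-byte char (#6). Advance 4.
Byte at offset 14: 0xDC = 11011100 → 2-byte char (#7). Advance 2.
Byte at offset 16: 0xED = 11101101 → 3-byte char (#8). Advance 3.
Reached end at offset 19 after 8 code points.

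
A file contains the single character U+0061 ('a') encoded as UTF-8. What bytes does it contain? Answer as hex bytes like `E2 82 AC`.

61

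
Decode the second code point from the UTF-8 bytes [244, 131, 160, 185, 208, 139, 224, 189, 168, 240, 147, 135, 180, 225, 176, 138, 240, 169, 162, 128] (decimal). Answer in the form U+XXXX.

U+040B

Offset 0: leading byte 0xF4 = 11110100 → 4-byte char #1 = F4 83 A0 B9.
Offset 4: leading byte 0xD0 = 11010000 → 2-byte char #2 = D0 8B.
Leading byte 0xD0 = 11010000 matches 110xxxxx → 2-byte sequence.
Byte 1: 0xD0 = 11010000, payload 10000 (5 bits).
Byte 2: 0x8B = 10001011 (10xxxxxx ✓), payload 001011.
Concatenate: 10000001011 = 0x40B (11 bits → U+040B).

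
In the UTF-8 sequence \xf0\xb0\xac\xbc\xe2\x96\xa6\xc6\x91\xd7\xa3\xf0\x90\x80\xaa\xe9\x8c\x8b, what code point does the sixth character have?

U+930B

Offset 0: leading byte 0xF0 = 11110000 → 4-byte char #1 = F0 B0 AC BC.
Offset 4: leading byte 0xE2 = 11100010 → 3-byte char #2 = E2 96 A6.
Offset 7: leading byte 0xC6 = 11000110 → 2-byte char #3 = C6 91.
Offset 9: leading byte 0xD7 = 11010111 → 2-byte char #4 = D7 A3.
Offset 11: leading byte 0xF0 = 11110000 → 4-byte char #5 = F0 90 80 AA.
Offset 15: leading byte 0xE9 = 11101001 → 3-byte char #6 = E9 8C 8B.
Leading byte 0xE9 = 11101001 matches 1110xxxx → 3-byte sequence.
Byte 1: 0xE9 = 11101001, payload 1001 (4 bits).
Byte 2: 0x8C = 10001100 (10xxxxxx ✓), payload 001100.
Byte 3: 0x8B = 10001011 (10xxxxxx ✓), payload 001011.
Concatenate: 1001001100001011 = 0x930B (16 bits → U+930B).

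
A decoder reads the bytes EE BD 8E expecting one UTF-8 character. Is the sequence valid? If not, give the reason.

Leading byte 0xEE = 11101110 → 3-byte form.
Continuation bytes 0xBD=10111101, 0x8E=10001110 all match 10xxxxxx.
Decoded value 0xEF4E is ≥ 0x800 (shortest form) and not a surrogate.

valid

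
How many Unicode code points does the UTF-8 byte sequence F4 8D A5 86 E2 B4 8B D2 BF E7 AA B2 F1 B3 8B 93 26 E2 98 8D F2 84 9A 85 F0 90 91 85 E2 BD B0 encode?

Byte at offset 0: 0xF4 = 11110100 → 4-byte char (#1). Advance 4.
Byte at offset 4: 0xE2 = 11100010 → 3-byte char (#2). Advance 3.
Byte at offset 7: 0xD2 = 11010010 → 2-byte char (#3). Advance 2.
Byte at offset 9: 0xE7 = 11100111 → 3-byte char (#4). Advance 3.
Byte at offset 12: 0xF1 = 11110001 → 4-byte char (#5). Advance 4.
Byte at offset 16: 0x26 = 00100110 → 1-byte char (#6). Advance 1.
Byte at offset 17: 0xE2 = 11100010 → 3-byte char (#7). Advance 3.
Byte at offset 20: 0xF2 = 11110010 → 4-byte char (#8). Advance 4.
Byte at offset 24: 0xF0 = 11110000 → 4-byte char (#9). Advance 4.
Byte at offset 28: 0xE2 = 11100010 → 3-byte char (#10). Advance 3.
Reached end at offset 31 after 10 code points.

10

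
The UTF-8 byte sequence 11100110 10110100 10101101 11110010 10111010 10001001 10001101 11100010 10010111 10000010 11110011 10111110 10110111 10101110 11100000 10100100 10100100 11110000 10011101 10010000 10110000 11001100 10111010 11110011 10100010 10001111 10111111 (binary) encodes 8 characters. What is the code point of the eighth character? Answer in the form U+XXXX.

U+E23FF

Offset 0: leading byte 0xE6 = 11100110 → 3-byte char #1 = E6 B4 AD.
Offset 3: leading byte 0xF2 = 11110010 → 4-byte char #2 = F2 BA 89 8D.
Offset 7: leading byte 0xE2 = 11100010 → 3-byte char #3 = E2 97 82.
Offset 10: leading byte 0xF3 = 11110011 → 4-byte char #4 = F3 BE B7 AE.
Offset 14: leading byte 0xE0 = 11100000 → 3-byte char #5 = E0 A4 A4.
Offset 17: leading byte 0xF0 = 11110000 → 4-byte char #6 = F0 9D 90 B0.
Offset 21: leading byte 0xCC = 11001100 → 2-byte char #7 = CC BA.
Offset 23: leading byte 0xF3 = 11110011 → 4-byte char #8 = F3 A2 8F BF.
Leading byte 0xF3 = 11110011 matches 11110xxx → 4-byte sequence.
Byte 1: 0xF3 = 11110011, payload 011 (3 bits).
Byte 2: 0xA2 = 10100010 (10xxxxxx ✓), payload 100010.
Byte 3: 0x8F = 10001111 (10xxxxxx ✓), payload 001111.
Byte 4: 0xBF = 10111111 (10xxxxxx ✓), payload 111111.
Concatenate: 011100010001111111111 = 0xE23FF (21 bits → U+E23FF).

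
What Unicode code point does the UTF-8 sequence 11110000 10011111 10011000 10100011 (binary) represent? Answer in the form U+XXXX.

Leading byte 0xF0 = 11110000 matches 11110xxx → 4-byte sequence.
Byte 1: 0xF0 = 11110000, payload 000 (3 bits).
Byte 2: 0x9F = 10011111 (10xxxxxx ✓), payload 011111.
Byte 3: 0x98 = 10011000 (10xxxxxx ✓), payload 011000.
Byte 4: 0xA3 = 10100011 (10xxxxxx ✓), payload 100011.
Concatenate: 000011111011000100011 = 0x1F623 (21 bits → U+1F623).

U+1F623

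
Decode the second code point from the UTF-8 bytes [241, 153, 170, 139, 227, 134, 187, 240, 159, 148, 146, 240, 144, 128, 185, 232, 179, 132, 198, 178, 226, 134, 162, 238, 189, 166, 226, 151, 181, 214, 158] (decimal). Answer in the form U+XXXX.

Offset 0: leading byte 0xF1 = 11110001 → 4-byte char #1 = F1 99 AA 8B.
Offset 4: leading byte 0xE3 = 11100011 → 3-byte char #2 = E3 86 BB.
Leading byte 0xE3 = 11100011 matches 1110xxxx → 3-byte sequence.
Byte 1: 0xE3 = 11100011, payload 0011 (4 bits).
Byte 2: 0x86 = 10000110 (10xxxxxx ✓), payload 000110.
Byte 3: 0xBB = 10111011 (10xxxxxx ✓), payload 111011.
Concatenate: 0011000110111011 = 0x31BB (16 bits → U+31BB).

U+31BB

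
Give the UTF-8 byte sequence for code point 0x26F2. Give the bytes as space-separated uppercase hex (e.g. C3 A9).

E2 9B B2

U+26F2 = 0x26F2 = 9970 decimal. In range U+0800–U+FFFF → 3-byte form: 1110xxxx 10xxxxxx 10xxxxxx.
Binary (16 bits): 0010011011110010.
Split 4+6+6: 0010 | 011011 | 110010.
Byte 1: 11100010 = 0xE2.
Byte 2: 10011011 = 0x9B.
Byte 3: 10110010 = 0xB2.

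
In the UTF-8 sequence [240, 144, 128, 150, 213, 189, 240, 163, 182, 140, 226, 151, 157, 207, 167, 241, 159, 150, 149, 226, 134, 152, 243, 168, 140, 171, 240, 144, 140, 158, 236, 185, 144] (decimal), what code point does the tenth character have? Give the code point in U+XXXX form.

U+CE50

Offset 0: leading byte 0xF0 = 11110000 → 4-byte char #1 = F0 90 80 96.
Offset 4: leading byte 0xD5 = 11010101 → 2-byte char #2 = D5 BD.
Offset 6: leading byte 0xF0 = 11110000 → 4-byte char #3 = F0 A3 B6 8C.
Offset 10: leading byte 0xE2 = 11100010 → 3-byte char #4 = E2 97 9D.
Offset 13: leading byte 0xCF = 11001111 → 2-byte char #5 = CF A7.
Offset 15: leading byte 0xF1 = 11110001 → 4-byte char #6 = F1 9F 96 95.
Offset 19: leading byte 0xE2 = 11100010 → 3-byte char #7 = E2 86 98.
Offset 22: leading byte 0xF3 = 11110011 → 4-byte char #8 = F3 A8 8C AB.
Offset 26: leading byte 0xF0 = 11110000 → 4-byte char #9 = F0 90 8C 9E.
Offset 30: leading byte 0xEC = 11101100 → 3-byte char #10 = EC B9 90.
Leading byte 0xEC = 11101100 matches 1110xxxx → 3-byte sequence.
Byte 1: 0xEC = 11101100, payload 1100 (4 bits).
Byte 2: 0xB9 = 10111001 (10xxxxxx ✓), payload 111001.
Byte 3: 0x90 = 10010000 (10xxxxxx ✓), payload 010000.
Concatenate: 1100111001010000 = 0xCE50 (16 bits → U+CE50).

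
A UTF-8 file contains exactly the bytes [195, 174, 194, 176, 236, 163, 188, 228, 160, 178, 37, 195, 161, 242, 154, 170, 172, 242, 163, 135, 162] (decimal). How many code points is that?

8

Byte at offset 0: 0xC3 = 11000011 → 2-byte char (#1). Advance 2.
Byte at offset 2: 0xC2 = 11000010 → 2-byte char (#2). Advance 2.
Byte at offset 4: 0xEC = 11101100 → 3-byte char (#3). Advance 3.
Byte at offset 7: 0xE4 = 11100100 → 3-byte char (#4). Advance 3.
Byte at offset 10: 0x25 = 00100101 → 1-byte char (#5). Advance 1.
Byte at offset 11: 0xC3 = 11000011 → 2-byte char (#6). Advance 2.
Byte at offset 13: 0xF2 = 11110010 → 4-byte char (#7). Advance 4.
Byte at offset 17: 0xF2 = 11110010 → 4-byte char (#8). Advance 4.
Reached end at offset 21 after 8 code points.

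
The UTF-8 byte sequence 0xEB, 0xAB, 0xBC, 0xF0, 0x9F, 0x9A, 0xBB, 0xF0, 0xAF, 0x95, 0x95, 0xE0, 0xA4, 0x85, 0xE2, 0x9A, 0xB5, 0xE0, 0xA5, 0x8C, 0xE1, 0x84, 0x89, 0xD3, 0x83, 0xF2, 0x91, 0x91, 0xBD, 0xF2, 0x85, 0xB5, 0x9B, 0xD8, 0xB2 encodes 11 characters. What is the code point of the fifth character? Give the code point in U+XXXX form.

Offset 0: leading byte 0xEB = 11101011 → 3-byte char #1 = EB AB BC.
Offset 3: leading byte 0xF0 = 11110000 → 4-byte char #2 = F0 9F 9A BB.
Offset 7: leading byte 0xF0 = 11110000 → 4-byte char #3 = F0 AF 95 95.
Offset 11: leading byte 0xE0 = 11100000 → 3-byte char #4 = E0 A4 85.
Offset 14: leading byte 0xE2 = 11100010 → 3-byte char #5 = E2 9A B5.
Leading byte 0xE2 = 11100010 matches 1110xxxx → 3-byte sequence.
Byte 1: 0xE2 = 11100010, payload 0010 (4 bits).
Byte 2: 0x9A = 10011010 (10xxxxxx ✓), payload 011010.
Byte 3: 0xB5 = 10110101 (10xxxxxx ✓), payload 110101.
Concatenate: 0010011010110101 = 0x26B5 (16 bits → U+26B5).

U+26B5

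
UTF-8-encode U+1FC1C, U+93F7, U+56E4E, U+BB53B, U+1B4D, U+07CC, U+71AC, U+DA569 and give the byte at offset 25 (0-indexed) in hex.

0x95

U+1FC1C → 4-byte form F0 9F B0 9C at offsets 0–3.
U+93F7 → 3-byte form E9 8F B7 at offsets 4–6.
U+56E4E → 4-byte form F1 96 B9 8E at offsets 7–10.
U+BB53B → 4-byte form F2 BB 94 BB at offsets 11–14.
U+1B4D → 3-byte form E1 AD 8D at offsets 15–17.
U+07CC → 2-byte form DF 8C at offsets 18–19.
U+71AC → 3-byte form E7 86 AC at offsets 20–22.
U+DA569 → 4-byte form F3 9A 95 A9 at offsets 23–26.
Offset 25 falls in char 8's range; it's byte 3 of F3 9A 95 A9 = 0x95.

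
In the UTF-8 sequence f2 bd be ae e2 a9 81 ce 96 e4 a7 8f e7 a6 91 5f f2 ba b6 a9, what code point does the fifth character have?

U+7991

Offset 0: leading byte 0xF2 = 11110010 → 4-byte char #1 = F2 BD BE AE.
Offset 4: leading byte 0xE2 = 11100010 → 3-byte char #2 = E2 A9 81.
Offset 7: leading byte 0xCE = 11001110 → 2-byte char #3 = CE 96.
Offset 9: leading byte 0xE4 = 11100100 → 3-byte char #4 = E4 A7 8F.
Offset 12: leading byte 0xE7 = 11100111 → 3-byte char #5 = E7 A6 91.
Leading byte 0xE7 = 11100111 matches 1110xxxx → 3-byte sequence.
Byte 1: 0xE7 = 11100111, payload 0111 (4 bits).
Byte 2: 0xA6 = 10100110 (10xxxxxx ✓), payload 100110.
Byte 3: 0x91 = 10010001 (10xxxxxx ✓), payload 010001.
Concatenate: 0111100110010001 = 0x7991 (16 bits → U+7991).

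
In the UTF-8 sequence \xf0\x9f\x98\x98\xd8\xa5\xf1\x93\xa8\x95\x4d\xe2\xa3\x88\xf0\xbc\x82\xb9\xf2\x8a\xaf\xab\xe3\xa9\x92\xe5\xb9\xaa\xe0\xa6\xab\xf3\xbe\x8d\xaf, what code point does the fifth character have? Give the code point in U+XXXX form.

Offset 0: leading byte 0xF0 = 11110000 → 4-byte char #1 = F0 9F 98 98.
Offset 4: leading byte 0xD8 = 11011000 → 2-byte char #2 = D8 A5.
Offset 6: leading byte 0xF1 = 11110001 → 4-byte char #3 = F1 93 A8 95.
Offset 10: leading byte 0x4D = 01001101 → 1-byte char #4 = 4D.
Offset 11: leading byte 0xE2 = 11100010 → 3-byte char #5 = E2 A3 88.
Leading byte 0xE2 = 11100010 matches 1110xxxx → 3-byte sequence.
Byte 1: 0xE2 = 11100010, payload 0010 (4 bits).
Byte 2: 0xA3 = 10100011 (10xxxxxx ✓), payload 100011.
Byte 3: 0x88 = 10001000 (10xxxxxx ✓), payload 001000.
Concatenate: 0010100011001000 = 0x28C8 (16 bits → U+28C8).

U+28C8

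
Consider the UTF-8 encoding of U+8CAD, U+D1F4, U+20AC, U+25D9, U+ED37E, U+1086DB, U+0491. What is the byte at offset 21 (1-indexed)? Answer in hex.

0xD2

1-indexed offset 21 is 0-indexed offset 20.
U+8CAD → 3-byte form E8 B2 AD at offsets 0–2.
U+D1F4 → 3-byte form ED 87 B4 at offsets 3–5.
U+20AC → 3-byte form E2 82 AC at offsets 6–8.
U+25D9 → 3-byte form E2 97 99 at offsets 9–11.
U+ED37E → 4-byte form F3 AD 8D BE at offsets 12–15.
U+1086DB → 4-byte form F4 88 9B 9B at offsets 16–19.
U+0491 → 2-byte form D2 91 at offsets 20–21.
Offset 20 falls in char 7's range; it's byte 1 of D2 91 = 0xD2.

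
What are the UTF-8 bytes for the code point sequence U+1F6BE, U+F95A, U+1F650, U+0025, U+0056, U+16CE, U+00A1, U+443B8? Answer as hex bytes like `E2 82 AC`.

F0 9F 9A BE EF A5 9A F0 9F 99 90 25 56 E1 9B 8E C2 A1 F1 84 8E B8

U+1F6BE: 4-byte form → F0 9F 9A BE.
U+F95A: 3-byte form → EF A5 9A.
U+1F650: 4-byte form → F0 9F 99 90.
U+0025: 1-byte form → 25.
U+0056: 1-byte form → 56.
U+16CE: 3-byte form → E1 9B 8E.
U+00A1: 2-byte form → C2 A1.
U+443B8: 4-byte form → F1 84 8E B8.
Concatenated (22 bytes): F0 9F 9A BE EF A5 9A F0 9F 99 90 25 56 E1 9B 8E C2 A1 F1 84 8E B8.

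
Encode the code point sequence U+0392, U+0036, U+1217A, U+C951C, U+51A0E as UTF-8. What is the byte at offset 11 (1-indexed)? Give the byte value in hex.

0x9C

1-indexed offset 11 is 0-indexed offset 10.
U+0392 → 2-byte form CE 92 at offsets 0–1.
U+0036 → 1-byte form 36 at offsets 2–2.
U+1217A → 4-byte form F0 92 85 BA at offsets 3–6.
U+C951C → 4-byte form F3 89 94 9C at offsets 7–10.
Offset 10 falls in char 4's range; it's byte 4 of F3 89 94 9C = 0x9C.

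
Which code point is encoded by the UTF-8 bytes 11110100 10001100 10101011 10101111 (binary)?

U+10CAEF

Leading byte 0xF4 = 11110100 matches 11110xxx → 4-byte sequence.
Byte 1: 0xF4 = 11110100, payload 100 (3 bits).
Byte 2: 0x8C = 10001100 (10xxxxxx ✓), payload 001100.
Byte 3: 0xAB = 10101011 (10xxxxxx ✓), payload 101011.
Byte 4: 0xAF = 10101111 (10xxxxxx ✓), payload 101111.
Concatenate: 100001100101011101111 = 0x10CAEF (21 bits → U+10CAEF).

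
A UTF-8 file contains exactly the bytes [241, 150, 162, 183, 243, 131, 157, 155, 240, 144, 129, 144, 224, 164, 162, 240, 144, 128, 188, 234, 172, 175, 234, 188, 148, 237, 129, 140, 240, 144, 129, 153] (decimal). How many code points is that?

Byte at offset 0: 0xF1 = 11110001 → 4-byte char (#1). Advance 4.
Byte at offset 4: 0xF3 = 11110011 → 4-byte char (#2). Advance 4.
Byte at offset 8: 0xF0 = 11110000 → 4-byte char (#3). Advance 4.
Byte at offset 12: 0xE0 = 11100000 → 3-byte char (#4). Advance 3.
Byte at offset 15: 0xF0 = 11110000 → 4-byte char (#5). Advance 4.
Byte at offset 19: 0xEA = 11101010 → 3-byte char (#6). Advance 3.
Byte at offset 22: 0xEA = 11101010 → 3-byte char (#7). Advance 3.
Byte at offset 25: 0xED = 11101101 → 3-byte char (#8). Advance 3.
Byte at offset 28: 0xF0 = 11110000 → 4-byte char (#9). Advance 4.
Reached end at offset 32 after 9 code points.

9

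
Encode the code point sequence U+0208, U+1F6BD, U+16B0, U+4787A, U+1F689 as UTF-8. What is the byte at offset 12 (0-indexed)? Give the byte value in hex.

U+0208 → 2-byte form C8 88 at offsets 0–1.
U+1F6BD → 4-byte form F0 9F 9A BD at offsets 2–5.
U+16B0 → 3-byte form E1 9A B0 at offsets 6–8.
U+4787A → 4-byte form F1 87 A1 BA at offsets 9–12.
Offset 12 falls in char 4's range; it's byte 4 of F1 87 A1 BA = 0xBA.

0xBA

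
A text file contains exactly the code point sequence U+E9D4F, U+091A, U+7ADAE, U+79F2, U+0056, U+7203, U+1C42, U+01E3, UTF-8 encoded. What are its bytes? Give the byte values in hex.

U+E9D4F: 4-byte form → F3 A9 B5 8F.
U+091A: 3-byte form → E0 A4 9A.
U+7ADAE: 4-byte form → F1 BA B6 AE.
U+79F2: 3-byte form → E7 A7 B2.
U+0056: 1-byte form → 56.
U+7203: 3-byte form → E7 88 83.
U+1C42: 3-byte form → E1 B1 82.
U+01E3: 2-byte form → C7 A3.
Concatenated (23 bytes): F3 A9 B5 8F E0 A4 9A F1 BA B6 AE E7 A7 B2 56 E7 88 83 E1 B1 82 C7 A3.

F3 A9 B5 8F E0 A4 9A F1 BA B6 AE E7 A7 B2 56 E7 88 83 E1 B1 82 C7 A3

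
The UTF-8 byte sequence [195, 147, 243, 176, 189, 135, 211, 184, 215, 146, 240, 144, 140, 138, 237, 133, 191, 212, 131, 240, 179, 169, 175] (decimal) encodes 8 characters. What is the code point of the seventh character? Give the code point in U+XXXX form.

U+0503

Offset 0: leading byte 0xC3 = 11000011 → 2-byte char #1 = C3 93.
Offset 2: leading byte 0xF3 = 11110011 → 4-byte char #2 = F3 B0 BD 87.
Offset 6: leading byte 0xD3 = 11010011 → 2-byte char #3 = D3 B8.
Offset 8: leading byte 0xD7 = 11010111 → 2-byte char #4 = D7 92.
Offset 10: leading byte 0xF0 = 11110000 → 4-byte char #5 = F0 90 8C 8A.
Offset 14: leading byte 0xED = 11101101 → 3-byte char #6 = ED 85 BF.
Offset 17: leading byte 0xD4 = 11010100 → 2-byte char #7 = D4 83.
Leading byte 0xD4 = 11010100 matches 110xxxxx → 2-byte sequence.
Byte 1: 0xD4 = 11010100, payload 10100 (5 bits).
Byte 2: 0x83 = 10000011 (10xxxxxx ✓), payload 000011.
Concatenate: 10100000011 = 0x503 (11 bits → U+0503).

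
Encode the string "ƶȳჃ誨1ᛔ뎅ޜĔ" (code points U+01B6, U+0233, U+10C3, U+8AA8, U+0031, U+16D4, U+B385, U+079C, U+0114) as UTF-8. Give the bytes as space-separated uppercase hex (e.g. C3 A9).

U+01B6: 2-byte form → C6 B6.
U+0233: 2-byte form → C8 B3.
U+10C3: 3-byte form → E1 83 83.
U+8AA8: 3-byte form → E8 AA A8.
U+0031: 1-byte form → 31.
U+16D4: 3-byte form → E1 9B 94.
U+B385: 3-byte form → EB 8E 85.
U+079C: 2-byte form → DE 9C.
U+0114: 2-byte form → C4 94.
Concatenated (21 bytes): C6 B6 C8 B3 E1 83 83 E8 AA A8 31 E1 9B 94 EB 8E 85 DE 9C C4 94.

C6 B6 C8 B3 E1 83 83 E8 AA A8 31 E1 9B 94 EB 8E 85 DE 9C C4 94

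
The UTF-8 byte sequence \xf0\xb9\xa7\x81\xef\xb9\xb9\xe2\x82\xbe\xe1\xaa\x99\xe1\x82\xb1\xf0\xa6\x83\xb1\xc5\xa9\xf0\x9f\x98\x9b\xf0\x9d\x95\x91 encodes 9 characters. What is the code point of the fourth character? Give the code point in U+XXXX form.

U+1A99

Offset 0: leading byte 0xF0 = 11110000 → 4-byte char #1 = F0 B9 A7 81.
Offset 4: leading byte 0xEF = 11101111 → 3-byte char #2 = EF B9 B9.
Offset 7: leading byte 0xE2 = 11100010 → 3-byte char #3 = E2 82 BE.
Offset 10: leading byte 0xE1 = 11100001 → 3-byte char #4 = E1 AA 99.
Leading byte 0xE1 = 11100001 matches 1110xxxx → 3-byte sequence.
Byte 1: 0xE1 = 11100001, payload 0001 (4 bits).
Byte 2: 0xAA = 10101010 (10xxxxxx ✓), payload 101010.
Byte 3: 0x99 = 10011001 (10xxxxxx ✓), payload 011001.
Concatenate: 0001101010011001 = 0x1A99 (16 bits → U+1A99).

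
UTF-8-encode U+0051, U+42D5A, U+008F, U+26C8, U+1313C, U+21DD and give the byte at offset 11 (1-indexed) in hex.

0xF0

1-indexed offset 11 is 0-indexed offset 10.
U+0051 → 1-byte form 51 at offsets 0–0.
U+42D5A → 4-byte form F1 82 B5 9A at offsets 1–4.
U+008F → 2-byte form C2 8F at offsets 5–6.
U+26C8 → 3-byte form E2 9B 88 at offsets 7–9.
U+1313C → 4-byte form F0 93 84 BC at offsets 10–13.
Offset 10 falls in char 5's range; it's byte 1 of F0 93 84 BC = 0xF0.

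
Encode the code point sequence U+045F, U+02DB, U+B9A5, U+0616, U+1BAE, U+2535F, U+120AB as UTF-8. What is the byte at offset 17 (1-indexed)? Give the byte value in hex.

1-indexed offset 17 is 0-indexed offset 16.
U+045F → 2-byte form D1 9F at offsets 0–1.
U+02DB → 2-byte form CB 9B at offsets 2–3.
U+B9A5 → 3-byte form EB A6 A5 at offsets 4–6.
U+0616 → 2-byte form D8 96 at offsets 7–8.
U+1BAE → 3-byte form E1 AE AE at offsets 9–11.
U+2535F → 4-byte form F0 A5 8D 9F at offsets 12–15.
U+120AB → 4-byte form F0 92 82 AB at offsets 16–19.
Offset 16 falls in char 7's range; it's byte 1 of F0 92 82 AB = 0xF0.

0xF0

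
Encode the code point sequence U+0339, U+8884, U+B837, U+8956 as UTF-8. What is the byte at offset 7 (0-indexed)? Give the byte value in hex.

0xB7

U+0339 → 2-byte form CC B9 at offsets 0–1.
U+8884 → 3-byte form E8 A2 84 at offsets 2–4.
U+B837 → 3-byte form EB A0 B7 at offsets 5–7.
Offset 7 falls in char 3's range; it's byte 3 of EB A0 B7 = 0xB7.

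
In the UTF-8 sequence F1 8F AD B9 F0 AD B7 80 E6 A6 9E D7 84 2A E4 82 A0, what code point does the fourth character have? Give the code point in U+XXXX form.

Offset 0: leading byte 0xF1 = 11110001 → 4-byte char #1 = F1 8F AD B9.
Offset 4: leading byte 0xF0 = 11110000 → 4-byte char #2 = F0 AD B7 80.
Offset 8: leading byte 0xE6 = 11100110 → 3-byte char #3 = E6 A6 9E.
Offset 11: leading byte 0xD7 = 11010111 → 2-byte char #4 = D7 84.
Leading byte 0xD7 = 11010111 matches 110xxxxx → 2-byte sequence.
Byte 1: 0xD7 = 11010111, payload 10111 (5 bits).
Byte 2: 0x84 = 10000100 (10xxxxxx ✓), payload 000100.
Concatenate: 10111000100 = 0x5C4 (11 bits → U+05C4).

U+05C4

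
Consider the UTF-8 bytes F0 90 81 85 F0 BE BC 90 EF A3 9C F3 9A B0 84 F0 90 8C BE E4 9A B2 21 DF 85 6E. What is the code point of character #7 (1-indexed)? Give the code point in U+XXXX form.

U+0021

Offset 0: leading byte 0xF0 = 11110000 → 4-byte char #1 = F0 90 81 85.
Offset 4: leading byte 0xF0 = 11110000 → 4-byte char #2 = F0 BE BC 90.
Offset 8: leading byte 0xEF = 11101111 → 3-byte char #3 = EF A3 9C.
Offset 11: leading byte 0xF3 = 11110011 → 4-byte char #4 = F3 9A B0 84.
Offset 15: leading byte 0xF0 = 11110000 → 4-byte char #5 = F0 90 8C BE.
Offset 19: leading byte 0xE4 = 11100100 → 3-byte char #6 = E4 9A B2.
Offset 22: leading byte 0x21 = 00100001 → 1-byte char #7 = 21.
Leading byte 0x21 = 00100001 matches 0xxxxxxx → 1-byte sequence.
Byte 1: 0x21 = 00100001, payload 0100001 (7 bits).
Concatenate: 0100001 = 0x21 (7 bits → U+0021).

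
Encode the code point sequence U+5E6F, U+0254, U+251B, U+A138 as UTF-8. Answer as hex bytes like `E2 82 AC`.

E5 B9 AF C9 94 E2 94 9B EA 84 B8

U+5E6F: 3-byte form → E5 B9 AF.
U+0254: 2-byte form → C9 94.
U+251B: 3-byte form → E2 94 9B.
U+A138: 3-byte form → EA 84 B8.
Concatenated (11 bytes): E5 B9 AF C9 94 E2 94 9B EA 84 B8.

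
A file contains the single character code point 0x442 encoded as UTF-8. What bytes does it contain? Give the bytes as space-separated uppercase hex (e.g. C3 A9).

U+0442 = 0x442 = 1090 decimal. In range U+0080–U+07FF → 2-byte form: 110xxxxx 10xxxxxx.
Binary (11 bits): 10001000010.
Split 5+6: 10001 | 000010.
Byte 1: 11010001 = 0xD1.
Byte 2: 10000010 = 0x82.

D1 82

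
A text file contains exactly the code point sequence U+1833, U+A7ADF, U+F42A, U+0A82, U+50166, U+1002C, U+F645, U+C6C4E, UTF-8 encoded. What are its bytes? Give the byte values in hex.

U+1833: 3-byte form → E1 A0 B3.
U+A7ADF: 4-byte form → F2 A7 AB 9F.
U+F42A: 3-byte form → EF 90 AA.
U+0A82: 3-byte form → E0 AA 82.
U+50166: 4-byte form → F1 90 85 A6.
U+1002C: 4-byte form → F0 90 80 AC.
U+F645: 3-byte form → EF 99 85.
U+C6C4E: 4-byte form → F3 86 B1 8E.
Concatenated (28 bytes): E1 A0 B3 F2 A7 AB 9F EF 90 AA E0 AA 82 F1 90 85 A6 F0 90 80 AC EF 99 85 F3 86 B1 8E.

E1 A0 B3 F2 A7 AB 9F EF 90 AA E0 AA 82 F1 90 85 A6 F0 90 80 AC EF 99 85 F3 86 B1 8E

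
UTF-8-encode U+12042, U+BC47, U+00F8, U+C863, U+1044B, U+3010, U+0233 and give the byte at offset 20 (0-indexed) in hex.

U+12042 → 4-byte form F0 92 81 82 at offsets 0–3.
U+BC47 → 3-byte form EB B1 87 at offsets 4–6.
U+00F8 → 2-byte form C3 B8 at offsets 7–8.
U+C863 → 3-byte form EC A1 A3 at offsets 9–11.
U+1044B → 4-byte form F0 90 91 8B at offsets 12–15.
U+3010 → 3-byte form E3 80 90 at offsets 16–18.
U+0233 → 2-byte form C8 B3 at offsets 19–20.
Offset 20 falls in char 7's range; it's byte 2 of C8 B3 = 0xB3.

0xB3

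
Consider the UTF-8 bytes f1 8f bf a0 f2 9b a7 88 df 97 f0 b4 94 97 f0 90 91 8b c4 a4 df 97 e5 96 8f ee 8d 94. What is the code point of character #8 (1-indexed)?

U+558F

Offset 0: leading byte 0xF1 = 11110001 → 4-byte char #1 = F1 8F BF A0.
Offset 4: leading byte 0xF2 = 11110010 → 4-byte char #2 = F2 9B A7 88.
Offset 8: leading byte 0xDF = 11011111 → 2-byte char #3 = DF 97.
Offset 10: leading byte 0xF0 = 11110000 → 4-byte char #4 = F0 B4 94 97.
Offset 14: leading byte 0xF0 = 11110000 → 4-byte char #5 = F0 90 91 8B.
Offset 18: leading byte 0xC4 = 11000100 → 2-byte char #6 = C4 A4.
Offset 20: leading byte 0xDF = 11011111 → 2-byte char #7 = DF 97.
Offset 22: leading byte 0xE5 = 11100101 → 3-byte char #8 = E5 96 8F.
Leading byte 0xE5 = 11100101 matches 1110xxxx → 3-byte sequence.
Byte 1: 0xE5 = 11100101, payload 0101 (4 bits).
Byte 2: 0x96 = 10010110 (10xxxxxx ✓), payload 010110.
Byte 3: 0x8F = 10001111 (10xxxxxx ✓), payload 001111.
Concatenate: 0101010110001111 = 0x558F (16 bits → U+558F).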